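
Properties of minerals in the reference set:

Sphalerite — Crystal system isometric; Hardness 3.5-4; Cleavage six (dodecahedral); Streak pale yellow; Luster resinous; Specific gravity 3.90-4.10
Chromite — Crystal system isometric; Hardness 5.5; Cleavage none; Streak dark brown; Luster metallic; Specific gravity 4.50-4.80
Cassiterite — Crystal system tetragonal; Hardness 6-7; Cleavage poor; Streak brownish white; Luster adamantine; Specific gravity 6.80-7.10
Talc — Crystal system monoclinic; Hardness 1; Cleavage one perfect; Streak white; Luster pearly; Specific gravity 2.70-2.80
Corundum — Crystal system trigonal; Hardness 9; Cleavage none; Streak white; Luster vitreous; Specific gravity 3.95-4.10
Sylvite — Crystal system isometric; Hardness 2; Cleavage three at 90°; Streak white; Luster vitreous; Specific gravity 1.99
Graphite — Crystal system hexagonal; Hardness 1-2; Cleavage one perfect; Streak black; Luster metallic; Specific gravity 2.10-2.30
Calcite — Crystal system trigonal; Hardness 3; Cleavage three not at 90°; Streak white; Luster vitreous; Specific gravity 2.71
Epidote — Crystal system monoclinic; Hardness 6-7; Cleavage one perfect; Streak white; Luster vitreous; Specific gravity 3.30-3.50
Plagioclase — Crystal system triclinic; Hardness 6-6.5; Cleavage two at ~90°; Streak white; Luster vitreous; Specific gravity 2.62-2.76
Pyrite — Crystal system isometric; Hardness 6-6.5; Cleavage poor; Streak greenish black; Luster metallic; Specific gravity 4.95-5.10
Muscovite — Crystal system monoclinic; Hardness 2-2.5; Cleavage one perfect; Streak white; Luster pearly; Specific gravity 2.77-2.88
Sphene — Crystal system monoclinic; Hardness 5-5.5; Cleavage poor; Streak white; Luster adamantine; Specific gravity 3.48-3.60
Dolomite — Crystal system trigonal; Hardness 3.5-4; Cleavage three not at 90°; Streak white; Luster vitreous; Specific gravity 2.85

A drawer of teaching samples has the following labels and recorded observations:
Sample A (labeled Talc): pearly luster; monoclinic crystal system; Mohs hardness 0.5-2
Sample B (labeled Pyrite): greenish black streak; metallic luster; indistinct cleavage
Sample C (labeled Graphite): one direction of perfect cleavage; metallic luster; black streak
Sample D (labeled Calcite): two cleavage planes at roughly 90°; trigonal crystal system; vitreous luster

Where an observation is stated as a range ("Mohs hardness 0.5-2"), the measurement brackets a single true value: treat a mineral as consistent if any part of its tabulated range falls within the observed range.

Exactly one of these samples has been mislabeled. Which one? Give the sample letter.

Sample A: all recorded properties match Talc.
Sample B: all recorded properties match Pyrite.
Sample C: all recorded properties match Graphite.
Sample D: Calcite has cleavage three not at 90°, but the record shows two cleavage planes at roughly 90° — this label is wrong.
Sample D is the mislabeled one.

D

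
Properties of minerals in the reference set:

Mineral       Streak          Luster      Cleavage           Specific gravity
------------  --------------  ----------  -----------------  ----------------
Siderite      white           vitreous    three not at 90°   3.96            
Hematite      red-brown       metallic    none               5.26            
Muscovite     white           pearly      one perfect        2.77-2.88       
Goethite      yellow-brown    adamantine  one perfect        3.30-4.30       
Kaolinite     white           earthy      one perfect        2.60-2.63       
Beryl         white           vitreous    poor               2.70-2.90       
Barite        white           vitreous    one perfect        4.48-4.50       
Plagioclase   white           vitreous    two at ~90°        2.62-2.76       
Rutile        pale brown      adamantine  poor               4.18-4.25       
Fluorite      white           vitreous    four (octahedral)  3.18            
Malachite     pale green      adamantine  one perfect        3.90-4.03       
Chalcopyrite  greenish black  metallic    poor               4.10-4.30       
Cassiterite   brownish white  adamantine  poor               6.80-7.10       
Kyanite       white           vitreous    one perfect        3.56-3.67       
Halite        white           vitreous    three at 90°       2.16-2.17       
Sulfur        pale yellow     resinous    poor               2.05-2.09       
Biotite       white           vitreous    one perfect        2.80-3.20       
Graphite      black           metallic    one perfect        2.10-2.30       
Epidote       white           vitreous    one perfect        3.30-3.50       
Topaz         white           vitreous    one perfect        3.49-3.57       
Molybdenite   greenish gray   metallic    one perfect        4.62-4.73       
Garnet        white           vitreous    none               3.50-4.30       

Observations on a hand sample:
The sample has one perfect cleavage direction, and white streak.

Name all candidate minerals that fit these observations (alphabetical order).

Barite, Biotite, Epidote, Kaolinite, Kyanite, Muscovite, Topaz

One perfect cleavage direction — Muscovite, Goethite, Kaolinite, Barite, Malachite, Kyanite, Biotite, Graphite, Epidote, Topaz, Molybdenite remain.
White streak rules out Goethite, Malachite, Graphite, Molybdenite.
Consistent with every observation: Barite, Biotite, Epidote, Kaolinite, Kyanite, Muscovite, Topaz.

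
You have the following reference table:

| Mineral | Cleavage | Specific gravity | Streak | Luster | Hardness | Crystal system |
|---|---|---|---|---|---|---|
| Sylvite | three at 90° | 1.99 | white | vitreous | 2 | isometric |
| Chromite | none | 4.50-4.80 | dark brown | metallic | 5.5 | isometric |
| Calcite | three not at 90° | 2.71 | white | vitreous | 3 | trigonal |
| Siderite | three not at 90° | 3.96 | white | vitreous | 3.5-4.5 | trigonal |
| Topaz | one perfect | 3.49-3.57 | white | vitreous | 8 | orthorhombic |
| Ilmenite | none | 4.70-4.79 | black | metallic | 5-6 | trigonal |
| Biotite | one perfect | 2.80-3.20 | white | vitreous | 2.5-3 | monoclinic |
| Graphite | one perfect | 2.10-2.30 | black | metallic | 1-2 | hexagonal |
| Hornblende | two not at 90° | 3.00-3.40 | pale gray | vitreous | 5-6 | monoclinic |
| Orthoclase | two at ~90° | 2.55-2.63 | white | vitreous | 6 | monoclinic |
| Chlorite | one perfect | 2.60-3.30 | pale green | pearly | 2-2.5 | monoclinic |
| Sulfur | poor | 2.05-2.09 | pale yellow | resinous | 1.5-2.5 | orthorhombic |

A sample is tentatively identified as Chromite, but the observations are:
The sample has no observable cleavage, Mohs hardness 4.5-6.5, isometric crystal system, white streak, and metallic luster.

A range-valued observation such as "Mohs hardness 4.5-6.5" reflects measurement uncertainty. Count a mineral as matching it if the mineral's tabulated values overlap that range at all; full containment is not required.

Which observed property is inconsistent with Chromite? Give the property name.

streak

No observable cleavage: Chromite has cleavage none — within range.
Mohs hardness 4.5-6.5: Chromite has hardness 5.5 — within range.
Isometric crystal system: Chromite has isometric system — within range.
White streak: Chromite has dark brown streak — outside the reference range.
Metallic luster: Chromite has metallic luster — within range.
Everything matches except the streak.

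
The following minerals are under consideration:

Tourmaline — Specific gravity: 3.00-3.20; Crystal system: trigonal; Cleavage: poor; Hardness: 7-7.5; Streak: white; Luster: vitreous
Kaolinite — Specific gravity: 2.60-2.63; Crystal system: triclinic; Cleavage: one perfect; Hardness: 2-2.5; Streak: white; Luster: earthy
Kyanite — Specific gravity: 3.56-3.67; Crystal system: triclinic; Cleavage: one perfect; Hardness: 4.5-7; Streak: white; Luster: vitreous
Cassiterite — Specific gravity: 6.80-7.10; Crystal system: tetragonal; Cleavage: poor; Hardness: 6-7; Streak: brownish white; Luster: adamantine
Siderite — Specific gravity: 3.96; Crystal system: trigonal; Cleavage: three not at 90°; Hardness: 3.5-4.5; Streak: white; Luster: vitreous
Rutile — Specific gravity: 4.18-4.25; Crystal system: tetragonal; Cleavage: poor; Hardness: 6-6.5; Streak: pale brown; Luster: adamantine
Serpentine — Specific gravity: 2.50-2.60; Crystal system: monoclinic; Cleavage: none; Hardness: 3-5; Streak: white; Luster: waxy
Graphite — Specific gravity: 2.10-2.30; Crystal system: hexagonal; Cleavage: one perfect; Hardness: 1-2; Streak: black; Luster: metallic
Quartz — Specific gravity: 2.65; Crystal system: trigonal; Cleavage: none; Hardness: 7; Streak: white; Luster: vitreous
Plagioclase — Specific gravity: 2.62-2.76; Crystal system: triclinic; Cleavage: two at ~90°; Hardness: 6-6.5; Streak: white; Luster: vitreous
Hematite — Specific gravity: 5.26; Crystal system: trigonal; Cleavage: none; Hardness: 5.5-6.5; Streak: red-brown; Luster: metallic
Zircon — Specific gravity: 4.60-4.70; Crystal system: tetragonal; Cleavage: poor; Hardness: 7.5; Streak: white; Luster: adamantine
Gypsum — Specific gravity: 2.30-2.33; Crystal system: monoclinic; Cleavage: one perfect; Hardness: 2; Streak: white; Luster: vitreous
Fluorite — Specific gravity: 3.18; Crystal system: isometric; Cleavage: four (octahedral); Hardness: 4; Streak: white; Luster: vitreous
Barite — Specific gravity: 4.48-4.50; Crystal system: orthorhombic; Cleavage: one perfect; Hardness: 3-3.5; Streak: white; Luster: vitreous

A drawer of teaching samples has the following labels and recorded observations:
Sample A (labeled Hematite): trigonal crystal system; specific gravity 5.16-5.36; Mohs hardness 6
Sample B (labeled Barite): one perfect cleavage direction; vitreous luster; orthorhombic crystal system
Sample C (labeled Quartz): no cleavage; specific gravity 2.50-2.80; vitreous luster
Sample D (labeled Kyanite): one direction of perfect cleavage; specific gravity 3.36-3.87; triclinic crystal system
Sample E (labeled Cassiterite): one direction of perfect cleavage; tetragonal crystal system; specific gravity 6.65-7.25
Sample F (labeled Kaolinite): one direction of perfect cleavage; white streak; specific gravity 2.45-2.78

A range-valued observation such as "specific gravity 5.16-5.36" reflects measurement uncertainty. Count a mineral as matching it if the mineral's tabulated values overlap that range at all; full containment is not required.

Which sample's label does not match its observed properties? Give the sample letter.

E

Sample A: every observation is compatible with the reference values for Hematite.
Sample B: every observation is compatible with the reference values for Barite.
Sample C: every observation is compatible with the reference values for Quartz.
Sample D: every observation is compatible with the reference values for Kyanite.
Sample E: Cassiterite has cleavage poor, but the record shows one direction of perfect cleavage — this label is wrong.
Sample F: every observation is compatible with the reference values for Kaolinite.
Sample E is the mislabeled one.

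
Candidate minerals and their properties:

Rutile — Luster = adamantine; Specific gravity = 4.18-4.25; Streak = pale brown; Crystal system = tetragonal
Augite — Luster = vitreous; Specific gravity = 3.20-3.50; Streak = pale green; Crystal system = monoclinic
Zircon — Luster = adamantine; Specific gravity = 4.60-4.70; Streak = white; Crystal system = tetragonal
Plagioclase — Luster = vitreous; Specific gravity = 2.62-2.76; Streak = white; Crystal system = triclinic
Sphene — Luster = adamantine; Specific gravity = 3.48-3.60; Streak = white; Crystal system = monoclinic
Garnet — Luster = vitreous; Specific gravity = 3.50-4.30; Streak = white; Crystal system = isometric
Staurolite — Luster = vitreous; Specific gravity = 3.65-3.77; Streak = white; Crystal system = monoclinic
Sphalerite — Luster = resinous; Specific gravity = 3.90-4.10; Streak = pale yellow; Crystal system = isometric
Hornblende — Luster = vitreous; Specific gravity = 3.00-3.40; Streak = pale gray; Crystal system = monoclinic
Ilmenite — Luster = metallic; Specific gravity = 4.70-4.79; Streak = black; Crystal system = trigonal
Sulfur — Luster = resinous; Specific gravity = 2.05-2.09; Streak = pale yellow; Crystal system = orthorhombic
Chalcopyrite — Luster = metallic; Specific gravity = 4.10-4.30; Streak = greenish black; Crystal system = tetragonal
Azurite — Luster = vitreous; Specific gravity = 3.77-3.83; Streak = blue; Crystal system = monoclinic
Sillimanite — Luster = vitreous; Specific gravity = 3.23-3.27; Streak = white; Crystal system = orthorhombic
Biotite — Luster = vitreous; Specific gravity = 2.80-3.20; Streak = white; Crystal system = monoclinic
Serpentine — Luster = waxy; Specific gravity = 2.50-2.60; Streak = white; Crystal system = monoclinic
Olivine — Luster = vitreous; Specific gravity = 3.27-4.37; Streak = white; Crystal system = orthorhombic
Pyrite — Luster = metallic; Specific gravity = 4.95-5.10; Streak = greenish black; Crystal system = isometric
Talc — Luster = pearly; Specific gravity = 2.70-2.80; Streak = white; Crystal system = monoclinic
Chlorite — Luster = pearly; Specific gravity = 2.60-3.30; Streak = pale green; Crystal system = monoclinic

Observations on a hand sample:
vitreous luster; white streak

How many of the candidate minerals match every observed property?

Vitreous luster — narrows the field to Augite, Plagioclase, Garnet, Staurolite, Hornblende, Azurite, Sillimanite, Biotite, Olivine.
White streak excludes Augite, Hornblende, Azurite.
Remaining candidates: Biotite, Garnet, Olivine, Plagioclase, Sillimanite, Staurolite.
That is 6 minerals.

6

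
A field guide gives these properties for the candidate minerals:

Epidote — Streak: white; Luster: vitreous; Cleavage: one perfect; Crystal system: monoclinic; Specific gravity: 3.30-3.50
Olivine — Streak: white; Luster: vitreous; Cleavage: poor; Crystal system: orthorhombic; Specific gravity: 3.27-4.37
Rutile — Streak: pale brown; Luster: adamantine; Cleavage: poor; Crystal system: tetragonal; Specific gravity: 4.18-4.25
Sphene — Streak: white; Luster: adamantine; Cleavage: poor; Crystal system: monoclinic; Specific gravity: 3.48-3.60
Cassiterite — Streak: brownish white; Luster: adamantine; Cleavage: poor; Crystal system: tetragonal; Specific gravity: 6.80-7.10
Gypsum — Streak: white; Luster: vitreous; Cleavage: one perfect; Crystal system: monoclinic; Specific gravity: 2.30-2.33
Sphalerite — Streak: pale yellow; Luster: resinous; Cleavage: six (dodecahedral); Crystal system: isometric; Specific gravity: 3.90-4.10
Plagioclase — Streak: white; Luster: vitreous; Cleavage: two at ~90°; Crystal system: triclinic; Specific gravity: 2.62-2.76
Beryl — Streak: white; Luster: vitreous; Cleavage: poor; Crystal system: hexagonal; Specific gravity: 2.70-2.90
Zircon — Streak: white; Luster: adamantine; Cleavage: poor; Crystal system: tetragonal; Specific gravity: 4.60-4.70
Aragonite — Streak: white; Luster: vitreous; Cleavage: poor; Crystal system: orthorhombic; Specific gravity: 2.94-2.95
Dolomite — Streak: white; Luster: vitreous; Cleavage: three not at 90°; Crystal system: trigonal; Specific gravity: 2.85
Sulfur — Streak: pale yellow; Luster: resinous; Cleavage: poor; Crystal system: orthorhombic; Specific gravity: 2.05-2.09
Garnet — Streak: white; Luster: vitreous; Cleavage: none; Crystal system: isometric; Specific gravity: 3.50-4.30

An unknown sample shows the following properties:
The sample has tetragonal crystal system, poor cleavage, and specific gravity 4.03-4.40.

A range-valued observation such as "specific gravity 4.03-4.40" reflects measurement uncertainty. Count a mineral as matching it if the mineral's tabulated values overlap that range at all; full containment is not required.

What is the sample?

Rutile

Tetragonal crystal system — only Rutile, Cassiterite, Zircon remain.
Poor cleavage — consistent with all remaining minerals.
Specific gravity 4.03-4.40 — Rutile remains.
The only mineral consistent with every observation is Rutile.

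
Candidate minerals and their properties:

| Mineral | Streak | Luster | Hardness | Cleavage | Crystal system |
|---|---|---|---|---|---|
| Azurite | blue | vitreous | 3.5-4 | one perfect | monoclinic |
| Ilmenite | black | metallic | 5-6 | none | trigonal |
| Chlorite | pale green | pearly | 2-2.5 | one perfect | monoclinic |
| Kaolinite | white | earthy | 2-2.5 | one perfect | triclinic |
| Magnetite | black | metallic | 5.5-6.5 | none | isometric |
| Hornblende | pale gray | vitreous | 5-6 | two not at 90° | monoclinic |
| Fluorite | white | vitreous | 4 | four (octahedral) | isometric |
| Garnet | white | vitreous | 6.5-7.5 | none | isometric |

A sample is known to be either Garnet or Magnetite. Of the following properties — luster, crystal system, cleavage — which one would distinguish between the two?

luster

Luster: Garnet vitreous, Magnetite metallic — distinct.
Crystal system: both isometric — same for both.
Cleavage: both none — same for both.
Luster is the diagnostic property here.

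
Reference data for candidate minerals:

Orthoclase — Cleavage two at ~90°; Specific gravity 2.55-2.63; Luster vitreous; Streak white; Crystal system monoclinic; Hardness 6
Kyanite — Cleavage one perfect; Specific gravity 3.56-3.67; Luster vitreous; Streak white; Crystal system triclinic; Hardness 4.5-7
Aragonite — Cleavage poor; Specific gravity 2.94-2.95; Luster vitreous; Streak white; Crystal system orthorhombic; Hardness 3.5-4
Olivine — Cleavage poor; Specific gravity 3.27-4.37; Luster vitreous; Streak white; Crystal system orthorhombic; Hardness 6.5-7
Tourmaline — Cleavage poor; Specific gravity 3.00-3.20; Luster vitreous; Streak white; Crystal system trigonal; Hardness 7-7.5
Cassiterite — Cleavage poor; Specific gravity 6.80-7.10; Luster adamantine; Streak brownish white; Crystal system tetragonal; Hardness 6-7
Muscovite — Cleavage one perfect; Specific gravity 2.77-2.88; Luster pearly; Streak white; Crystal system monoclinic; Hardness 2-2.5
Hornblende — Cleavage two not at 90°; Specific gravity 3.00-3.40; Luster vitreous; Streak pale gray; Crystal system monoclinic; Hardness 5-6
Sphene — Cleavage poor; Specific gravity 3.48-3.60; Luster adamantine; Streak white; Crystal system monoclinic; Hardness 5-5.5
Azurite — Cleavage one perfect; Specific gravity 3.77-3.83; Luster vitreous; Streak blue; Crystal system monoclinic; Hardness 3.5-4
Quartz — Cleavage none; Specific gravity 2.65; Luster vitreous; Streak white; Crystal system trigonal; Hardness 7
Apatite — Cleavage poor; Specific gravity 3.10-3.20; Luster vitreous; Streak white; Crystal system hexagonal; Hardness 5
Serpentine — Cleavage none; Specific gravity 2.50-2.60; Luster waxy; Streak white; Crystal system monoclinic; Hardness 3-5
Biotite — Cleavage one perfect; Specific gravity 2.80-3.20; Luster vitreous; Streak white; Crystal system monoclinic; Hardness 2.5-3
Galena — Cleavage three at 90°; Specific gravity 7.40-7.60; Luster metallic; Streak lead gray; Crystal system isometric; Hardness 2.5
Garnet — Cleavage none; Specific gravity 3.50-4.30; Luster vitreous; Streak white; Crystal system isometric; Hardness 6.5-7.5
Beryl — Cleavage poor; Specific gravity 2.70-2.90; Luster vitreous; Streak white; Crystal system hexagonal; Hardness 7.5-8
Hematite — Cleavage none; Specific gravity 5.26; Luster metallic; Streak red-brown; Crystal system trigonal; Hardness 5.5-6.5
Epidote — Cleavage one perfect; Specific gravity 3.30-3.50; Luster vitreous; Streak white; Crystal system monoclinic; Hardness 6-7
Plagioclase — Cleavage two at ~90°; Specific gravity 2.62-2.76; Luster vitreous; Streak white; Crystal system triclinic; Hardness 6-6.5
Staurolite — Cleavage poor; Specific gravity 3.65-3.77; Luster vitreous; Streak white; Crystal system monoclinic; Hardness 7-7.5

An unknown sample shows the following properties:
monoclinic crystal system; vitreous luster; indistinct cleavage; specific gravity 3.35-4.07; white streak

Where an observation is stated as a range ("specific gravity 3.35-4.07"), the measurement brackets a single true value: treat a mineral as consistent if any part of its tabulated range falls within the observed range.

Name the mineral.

Monoclinic crystal system — only Orthoclase, Muscovite, Hornblende, Sphene, Azurite, Serpentine, Biotite, Epidote, Staurolite remain.
Vitreous luster excludes Muscovite, Sphene, Serpentine.
Indistinct cleavage — only Staurolite remains.
Specific gravity 3.35-4.07 — every remaining candidate is consistent.
White streak — every remaining candidate is consistent.
The only mineral consistent with every observation is Staurolite.

Staurolite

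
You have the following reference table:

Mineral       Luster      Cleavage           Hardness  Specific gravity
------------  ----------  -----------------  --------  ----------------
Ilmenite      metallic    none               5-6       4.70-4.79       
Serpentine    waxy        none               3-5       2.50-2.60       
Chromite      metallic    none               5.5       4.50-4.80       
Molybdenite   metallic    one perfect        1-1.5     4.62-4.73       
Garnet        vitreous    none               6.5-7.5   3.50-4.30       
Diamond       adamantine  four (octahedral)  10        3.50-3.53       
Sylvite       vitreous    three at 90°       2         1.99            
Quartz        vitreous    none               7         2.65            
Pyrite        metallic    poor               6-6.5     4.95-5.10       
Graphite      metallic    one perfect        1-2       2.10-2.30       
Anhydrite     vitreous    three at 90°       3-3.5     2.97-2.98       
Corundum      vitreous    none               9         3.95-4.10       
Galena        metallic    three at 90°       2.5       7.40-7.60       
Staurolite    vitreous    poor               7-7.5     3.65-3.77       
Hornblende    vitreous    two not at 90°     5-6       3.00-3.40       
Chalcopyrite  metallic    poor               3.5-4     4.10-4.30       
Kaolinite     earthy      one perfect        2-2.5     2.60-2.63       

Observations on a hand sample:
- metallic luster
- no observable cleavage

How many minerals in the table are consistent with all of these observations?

Metallic luster — narrows the field to Ilmenite, Chromite, Molybdenite, Pyrite, Graphite, Galena, Chalcopyrite.
No observable cleavage — only Ilmenite, Chromite remain.
Remaining candidates: Chromite, Ilmenite.
That is 2 minerals.

2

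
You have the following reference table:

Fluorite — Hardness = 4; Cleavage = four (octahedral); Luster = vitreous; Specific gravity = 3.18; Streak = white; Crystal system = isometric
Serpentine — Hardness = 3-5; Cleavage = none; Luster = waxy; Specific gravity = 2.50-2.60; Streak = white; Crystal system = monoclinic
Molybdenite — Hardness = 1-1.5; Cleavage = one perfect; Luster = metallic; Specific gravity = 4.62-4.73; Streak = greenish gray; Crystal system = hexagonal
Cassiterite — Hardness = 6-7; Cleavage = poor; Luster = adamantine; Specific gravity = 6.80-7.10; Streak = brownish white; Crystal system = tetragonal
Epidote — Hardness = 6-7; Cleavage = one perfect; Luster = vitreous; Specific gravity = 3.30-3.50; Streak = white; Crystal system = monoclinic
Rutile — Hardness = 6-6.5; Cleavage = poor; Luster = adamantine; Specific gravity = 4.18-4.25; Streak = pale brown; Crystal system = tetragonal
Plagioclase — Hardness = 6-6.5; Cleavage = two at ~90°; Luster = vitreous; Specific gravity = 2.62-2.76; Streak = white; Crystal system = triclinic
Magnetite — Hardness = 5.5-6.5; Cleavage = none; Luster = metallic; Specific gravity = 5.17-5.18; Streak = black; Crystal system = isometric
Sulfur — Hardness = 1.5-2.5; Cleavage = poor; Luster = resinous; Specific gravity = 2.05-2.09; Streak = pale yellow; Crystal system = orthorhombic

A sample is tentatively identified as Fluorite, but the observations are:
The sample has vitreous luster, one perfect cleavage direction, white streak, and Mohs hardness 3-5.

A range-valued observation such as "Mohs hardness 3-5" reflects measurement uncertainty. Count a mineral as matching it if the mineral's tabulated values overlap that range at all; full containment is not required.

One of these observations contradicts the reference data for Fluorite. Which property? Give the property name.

cleavage

Vitreous luster: Fluorite has vitreous luster — consistent.
One perfect cleavage direction: Fluorite has cleavage four (octahedral) — does not match.
White streak: Fluorite has white streak — consistent.
Mohs hardness 3-5: Fluorite has hardness 4 — consistent.
The cleavage is the one property that does not fit.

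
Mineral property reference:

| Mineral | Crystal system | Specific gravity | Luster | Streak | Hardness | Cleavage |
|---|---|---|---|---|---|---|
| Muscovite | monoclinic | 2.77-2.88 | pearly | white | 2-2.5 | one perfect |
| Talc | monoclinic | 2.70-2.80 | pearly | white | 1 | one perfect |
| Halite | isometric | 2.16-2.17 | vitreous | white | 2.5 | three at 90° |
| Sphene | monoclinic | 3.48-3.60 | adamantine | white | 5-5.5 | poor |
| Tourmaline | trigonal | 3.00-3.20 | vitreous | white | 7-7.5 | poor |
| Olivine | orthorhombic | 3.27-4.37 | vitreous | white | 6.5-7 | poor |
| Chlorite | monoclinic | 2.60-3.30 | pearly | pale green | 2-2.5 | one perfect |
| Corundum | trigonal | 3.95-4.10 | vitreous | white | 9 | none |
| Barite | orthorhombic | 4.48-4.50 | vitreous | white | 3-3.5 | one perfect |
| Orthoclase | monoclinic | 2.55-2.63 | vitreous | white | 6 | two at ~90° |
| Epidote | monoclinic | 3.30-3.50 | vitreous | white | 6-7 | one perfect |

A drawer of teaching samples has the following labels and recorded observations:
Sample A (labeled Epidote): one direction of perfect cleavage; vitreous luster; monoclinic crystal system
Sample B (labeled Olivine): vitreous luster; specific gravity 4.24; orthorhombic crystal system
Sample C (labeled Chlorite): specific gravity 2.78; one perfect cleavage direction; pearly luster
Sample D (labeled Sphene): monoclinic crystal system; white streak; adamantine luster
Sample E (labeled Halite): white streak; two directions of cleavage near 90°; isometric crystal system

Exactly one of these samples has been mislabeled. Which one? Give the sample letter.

Sample A: every observation is compatible with the reference values for Epidote.
Sample B: every observation is compatible with the reference values for Olivine.
Sample C: every observation is compatible with the reference values for Chlorite.
Sample D: every observation is compatible with the reference values for Sphene.
Sample E: two directions of cleavage near 90° is outside the reference for Halite (cleavage three at 90°) — mislabeled.
The mislabeled specimen is E.

E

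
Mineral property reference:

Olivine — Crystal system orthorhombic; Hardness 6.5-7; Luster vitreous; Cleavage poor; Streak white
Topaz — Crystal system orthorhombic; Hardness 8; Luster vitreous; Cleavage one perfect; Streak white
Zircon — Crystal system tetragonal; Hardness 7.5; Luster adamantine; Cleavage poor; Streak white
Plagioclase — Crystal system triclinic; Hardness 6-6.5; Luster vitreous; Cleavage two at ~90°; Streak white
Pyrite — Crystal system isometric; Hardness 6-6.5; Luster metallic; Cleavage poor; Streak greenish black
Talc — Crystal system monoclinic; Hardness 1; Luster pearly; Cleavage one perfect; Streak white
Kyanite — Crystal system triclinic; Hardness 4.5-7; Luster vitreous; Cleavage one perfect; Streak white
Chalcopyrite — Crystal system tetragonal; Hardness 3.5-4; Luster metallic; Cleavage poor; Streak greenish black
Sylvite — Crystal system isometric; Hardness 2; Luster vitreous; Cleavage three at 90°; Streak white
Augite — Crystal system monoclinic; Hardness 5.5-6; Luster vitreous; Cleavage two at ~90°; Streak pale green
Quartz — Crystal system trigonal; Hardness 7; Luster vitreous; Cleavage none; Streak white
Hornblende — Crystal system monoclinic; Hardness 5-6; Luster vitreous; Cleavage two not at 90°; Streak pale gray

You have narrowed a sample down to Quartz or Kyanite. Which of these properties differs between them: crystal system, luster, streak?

Crystal system: Quartz trigonal, Kyanite triclinic — these differ.
Luster: both vitreous — shared.
Streak: both white — shared.
Of the listed properties, crystal system is the one that separates them.

crystal system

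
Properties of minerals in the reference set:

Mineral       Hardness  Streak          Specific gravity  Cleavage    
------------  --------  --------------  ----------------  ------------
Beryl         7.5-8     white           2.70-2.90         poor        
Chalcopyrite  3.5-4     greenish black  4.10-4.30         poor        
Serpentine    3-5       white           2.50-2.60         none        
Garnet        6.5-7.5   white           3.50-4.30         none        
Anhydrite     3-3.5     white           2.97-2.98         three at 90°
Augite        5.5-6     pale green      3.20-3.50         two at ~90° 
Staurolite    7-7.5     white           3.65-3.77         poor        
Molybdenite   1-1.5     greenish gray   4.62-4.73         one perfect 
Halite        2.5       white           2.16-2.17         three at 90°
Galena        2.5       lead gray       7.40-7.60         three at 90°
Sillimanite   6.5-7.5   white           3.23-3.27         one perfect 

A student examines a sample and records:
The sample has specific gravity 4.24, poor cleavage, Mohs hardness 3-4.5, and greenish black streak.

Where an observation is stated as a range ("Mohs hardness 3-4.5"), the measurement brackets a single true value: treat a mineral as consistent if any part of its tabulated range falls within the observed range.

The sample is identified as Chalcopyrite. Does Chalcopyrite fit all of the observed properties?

Yes

Specific gravity 4.24 — is consistent with Chalcopyrite (SG 4.10-4.30).
Poor cleavage — is consistent with Chalcopyrite (cleavage poor).
Mohs hardness 3-4.5 — is consistent with Chalcopyrite (hardness 3.5-4).
Greenish black streak — is consistent with Chalcopyrite (greenish black streak).
Every observed property is compatible with the reference values for Chalcopyrite.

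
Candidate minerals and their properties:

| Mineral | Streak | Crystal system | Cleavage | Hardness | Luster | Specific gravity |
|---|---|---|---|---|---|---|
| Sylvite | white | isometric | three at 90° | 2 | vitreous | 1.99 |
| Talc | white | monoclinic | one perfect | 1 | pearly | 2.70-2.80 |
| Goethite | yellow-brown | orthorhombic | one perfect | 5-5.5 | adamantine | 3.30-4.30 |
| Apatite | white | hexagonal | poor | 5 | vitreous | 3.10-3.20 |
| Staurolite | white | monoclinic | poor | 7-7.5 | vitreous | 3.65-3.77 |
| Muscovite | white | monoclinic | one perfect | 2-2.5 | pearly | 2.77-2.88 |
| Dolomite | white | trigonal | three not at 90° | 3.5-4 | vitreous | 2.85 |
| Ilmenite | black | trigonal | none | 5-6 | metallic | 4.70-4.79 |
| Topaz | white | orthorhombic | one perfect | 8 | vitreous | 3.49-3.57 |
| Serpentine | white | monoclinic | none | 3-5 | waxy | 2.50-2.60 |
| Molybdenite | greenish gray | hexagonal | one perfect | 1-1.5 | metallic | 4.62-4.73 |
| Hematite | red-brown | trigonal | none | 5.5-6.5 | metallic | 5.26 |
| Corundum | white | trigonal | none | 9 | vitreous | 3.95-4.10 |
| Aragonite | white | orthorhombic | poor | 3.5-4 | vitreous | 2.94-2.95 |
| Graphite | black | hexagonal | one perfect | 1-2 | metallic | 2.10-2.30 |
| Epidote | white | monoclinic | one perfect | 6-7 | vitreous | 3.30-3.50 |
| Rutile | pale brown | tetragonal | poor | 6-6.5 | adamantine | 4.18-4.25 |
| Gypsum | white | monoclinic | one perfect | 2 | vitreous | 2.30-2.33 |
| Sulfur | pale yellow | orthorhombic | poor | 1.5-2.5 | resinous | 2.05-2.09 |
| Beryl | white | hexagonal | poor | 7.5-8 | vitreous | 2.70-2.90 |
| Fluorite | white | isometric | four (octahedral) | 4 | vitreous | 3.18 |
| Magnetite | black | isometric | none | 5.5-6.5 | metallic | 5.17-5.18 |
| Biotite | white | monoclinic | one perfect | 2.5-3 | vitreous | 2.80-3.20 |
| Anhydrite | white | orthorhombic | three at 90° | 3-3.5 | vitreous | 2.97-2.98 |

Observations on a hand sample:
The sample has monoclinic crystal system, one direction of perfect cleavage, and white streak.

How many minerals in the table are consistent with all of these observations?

5

Monoclinic crystal system: narrows the field to Talc, Staurolite, Muscovite, Serpentine, Epidote, Gypsum, Biotite.
One direction of perfect cleavage excludes Staurolite, Serpentine.
White streak: all remaining candidates fit.
The minerals that satisfy all observations are Biotite, Epidote, Gypsum, Muscovite, Talc.
That is 5 minerals.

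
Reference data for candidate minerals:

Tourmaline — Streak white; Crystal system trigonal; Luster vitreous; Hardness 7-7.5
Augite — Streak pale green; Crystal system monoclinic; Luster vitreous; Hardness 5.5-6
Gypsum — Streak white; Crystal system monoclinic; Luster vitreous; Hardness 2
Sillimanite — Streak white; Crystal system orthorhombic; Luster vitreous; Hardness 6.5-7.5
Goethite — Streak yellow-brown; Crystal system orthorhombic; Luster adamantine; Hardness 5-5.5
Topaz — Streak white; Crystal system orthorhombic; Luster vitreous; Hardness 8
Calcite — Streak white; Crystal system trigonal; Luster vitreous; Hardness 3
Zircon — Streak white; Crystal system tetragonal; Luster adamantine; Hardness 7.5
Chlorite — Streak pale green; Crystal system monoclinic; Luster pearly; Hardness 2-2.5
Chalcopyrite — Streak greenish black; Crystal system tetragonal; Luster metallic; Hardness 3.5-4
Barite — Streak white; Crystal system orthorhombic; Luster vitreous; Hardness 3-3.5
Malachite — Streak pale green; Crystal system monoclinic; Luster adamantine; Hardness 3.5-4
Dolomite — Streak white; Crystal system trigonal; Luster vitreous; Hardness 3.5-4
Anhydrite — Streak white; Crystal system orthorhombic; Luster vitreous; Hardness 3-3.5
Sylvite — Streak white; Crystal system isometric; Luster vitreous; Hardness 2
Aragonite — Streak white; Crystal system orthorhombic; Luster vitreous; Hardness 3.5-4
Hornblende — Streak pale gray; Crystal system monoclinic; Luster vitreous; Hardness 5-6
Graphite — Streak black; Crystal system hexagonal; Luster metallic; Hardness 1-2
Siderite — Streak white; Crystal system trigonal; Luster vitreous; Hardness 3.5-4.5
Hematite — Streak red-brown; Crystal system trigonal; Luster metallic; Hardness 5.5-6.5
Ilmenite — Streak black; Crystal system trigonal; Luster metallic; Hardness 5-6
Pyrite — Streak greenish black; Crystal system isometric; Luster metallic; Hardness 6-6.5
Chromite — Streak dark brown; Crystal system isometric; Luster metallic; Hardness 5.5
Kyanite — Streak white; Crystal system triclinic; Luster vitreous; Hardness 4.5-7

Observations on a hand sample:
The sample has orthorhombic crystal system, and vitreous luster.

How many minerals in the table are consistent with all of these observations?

5

Orthorhombic crystal system: only Sillimanite, Goethite, Topaz, Barite, Anhydrite, Aragonite remain.
Vitreous luster rules out Goethite.
Remaining candidates: Anhydrite, Aragonite, Barite, Sillimanite, Topaz.
That is 5 minerals.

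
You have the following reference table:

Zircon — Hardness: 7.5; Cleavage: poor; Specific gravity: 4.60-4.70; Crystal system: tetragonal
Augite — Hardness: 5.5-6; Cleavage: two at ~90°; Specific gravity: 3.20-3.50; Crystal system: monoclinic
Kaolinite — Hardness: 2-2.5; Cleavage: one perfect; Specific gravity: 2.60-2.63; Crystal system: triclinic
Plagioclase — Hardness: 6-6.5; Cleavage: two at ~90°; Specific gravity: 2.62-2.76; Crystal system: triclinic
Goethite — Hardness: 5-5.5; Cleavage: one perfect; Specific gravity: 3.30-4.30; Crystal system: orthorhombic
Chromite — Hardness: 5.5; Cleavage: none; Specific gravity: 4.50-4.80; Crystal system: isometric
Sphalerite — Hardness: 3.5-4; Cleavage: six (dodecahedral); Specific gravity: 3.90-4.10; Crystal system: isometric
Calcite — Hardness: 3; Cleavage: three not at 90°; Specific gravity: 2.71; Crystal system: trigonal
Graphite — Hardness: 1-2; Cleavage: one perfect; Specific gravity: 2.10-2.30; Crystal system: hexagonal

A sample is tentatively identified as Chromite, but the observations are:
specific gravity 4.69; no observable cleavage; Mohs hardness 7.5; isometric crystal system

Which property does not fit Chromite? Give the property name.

hardness

Specific gravity 4.69: Chromite has SG 4.50-4.80 — consistent.
No observable cleavage: Chromite has cleavage none — consistent.
Mohs hardness 7.5: Chromite has hardness 5.5 — inconsistent.
Isometric crystal system: Chromite has isometric system — consistent.
Everything matches except the hardness.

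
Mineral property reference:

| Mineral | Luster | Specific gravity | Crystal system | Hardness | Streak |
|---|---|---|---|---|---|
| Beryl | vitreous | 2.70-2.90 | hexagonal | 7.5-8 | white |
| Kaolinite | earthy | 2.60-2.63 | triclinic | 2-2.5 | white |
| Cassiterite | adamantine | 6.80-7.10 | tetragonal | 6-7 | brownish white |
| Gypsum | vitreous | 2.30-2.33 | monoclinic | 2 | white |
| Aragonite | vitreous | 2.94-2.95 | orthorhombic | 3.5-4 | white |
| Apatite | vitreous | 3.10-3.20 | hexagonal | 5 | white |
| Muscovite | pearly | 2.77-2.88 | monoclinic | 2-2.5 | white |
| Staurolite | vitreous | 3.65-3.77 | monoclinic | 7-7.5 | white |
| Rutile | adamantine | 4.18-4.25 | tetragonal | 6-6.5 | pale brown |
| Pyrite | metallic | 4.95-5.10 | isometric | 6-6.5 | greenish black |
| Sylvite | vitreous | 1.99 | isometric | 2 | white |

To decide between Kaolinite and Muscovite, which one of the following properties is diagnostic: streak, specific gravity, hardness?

specific gravity

Streak: both white — same for both.
Specific gravity: Kaolinite 2.60-2.63, Muscovite 2.77-2.88 — distinct.
Hardness: both 2-2.5 — same for both.
Of the listed properties, specific gravity is the one that separates them.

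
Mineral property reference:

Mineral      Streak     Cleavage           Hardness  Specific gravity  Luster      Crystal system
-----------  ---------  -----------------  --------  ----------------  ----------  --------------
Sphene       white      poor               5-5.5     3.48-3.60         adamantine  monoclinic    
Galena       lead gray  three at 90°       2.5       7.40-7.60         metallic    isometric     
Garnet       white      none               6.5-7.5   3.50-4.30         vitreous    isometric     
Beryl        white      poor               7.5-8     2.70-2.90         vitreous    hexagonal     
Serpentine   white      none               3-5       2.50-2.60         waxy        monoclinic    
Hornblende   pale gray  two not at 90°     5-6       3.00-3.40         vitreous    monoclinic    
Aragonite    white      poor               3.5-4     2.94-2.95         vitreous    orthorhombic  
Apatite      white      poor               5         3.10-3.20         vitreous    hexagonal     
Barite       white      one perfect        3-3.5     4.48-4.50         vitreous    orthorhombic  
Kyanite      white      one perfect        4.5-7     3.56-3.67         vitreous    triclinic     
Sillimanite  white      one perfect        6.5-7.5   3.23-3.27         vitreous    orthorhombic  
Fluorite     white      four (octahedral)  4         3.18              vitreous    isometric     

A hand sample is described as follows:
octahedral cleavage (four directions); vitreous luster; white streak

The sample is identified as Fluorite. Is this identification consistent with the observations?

Yes

Octahedral cleavage (four directions) — is consistent with Fluorite (cleavage four (octahedral)).
Vitreous luster — is consistent with Fluorite (vitreous luster).
White streak — is consistent with Fluorite (white streak).
All observations are consistent with the tabulated values for Fluorite.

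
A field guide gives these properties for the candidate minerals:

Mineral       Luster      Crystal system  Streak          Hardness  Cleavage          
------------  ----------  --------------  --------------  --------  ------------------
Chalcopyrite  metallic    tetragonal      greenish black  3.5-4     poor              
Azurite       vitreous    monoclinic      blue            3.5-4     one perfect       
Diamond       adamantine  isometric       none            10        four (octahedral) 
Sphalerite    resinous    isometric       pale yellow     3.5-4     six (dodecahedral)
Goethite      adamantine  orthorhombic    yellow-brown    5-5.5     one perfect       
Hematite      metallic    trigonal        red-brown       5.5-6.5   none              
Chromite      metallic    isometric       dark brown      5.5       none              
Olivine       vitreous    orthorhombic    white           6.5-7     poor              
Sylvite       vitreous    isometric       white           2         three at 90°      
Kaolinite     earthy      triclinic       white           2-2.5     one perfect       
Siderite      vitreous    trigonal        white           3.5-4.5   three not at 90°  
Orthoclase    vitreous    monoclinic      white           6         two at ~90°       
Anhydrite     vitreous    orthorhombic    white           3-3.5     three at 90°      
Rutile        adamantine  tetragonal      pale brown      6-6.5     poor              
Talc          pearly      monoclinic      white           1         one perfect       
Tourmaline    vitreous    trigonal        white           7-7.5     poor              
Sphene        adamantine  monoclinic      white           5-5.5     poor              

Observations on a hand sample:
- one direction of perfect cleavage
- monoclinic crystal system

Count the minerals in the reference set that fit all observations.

One direction of perfect cleavage: Azurite, Goethite, Kaolinite, Talc remain.
Monoclinic crystal system eliminates Goethite, Kaolinite.
Remaining candidates: Azurite, Talc.
That is 2 minerals.

2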